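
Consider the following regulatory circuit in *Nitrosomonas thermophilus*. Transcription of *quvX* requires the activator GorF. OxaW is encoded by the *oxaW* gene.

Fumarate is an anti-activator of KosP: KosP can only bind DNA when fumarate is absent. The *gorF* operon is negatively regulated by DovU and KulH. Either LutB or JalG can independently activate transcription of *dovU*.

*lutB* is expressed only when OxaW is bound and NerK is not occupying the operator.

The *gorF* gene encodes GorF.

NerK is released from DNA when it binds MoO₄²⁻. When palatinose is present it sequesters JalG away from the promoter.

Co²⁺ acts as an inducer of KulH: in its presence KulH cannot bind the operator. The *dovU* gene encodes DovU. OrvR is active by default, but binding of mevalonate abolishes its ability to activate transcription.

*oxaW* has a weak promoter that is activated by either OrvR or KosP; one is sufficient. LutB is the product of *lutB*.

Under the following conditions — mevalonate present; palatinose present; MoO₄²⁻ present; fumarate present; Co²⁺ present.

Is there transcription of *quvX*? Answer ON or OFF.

Mevalonate is present, so OrvR is inactive.
Fumarate is present, so KosP is inactive.
No activator is available at the *oxaW* promoter, so *oxaW* is not transcribed.
So OxaW is not produced.
MoO₄²⁻ is present, so NerK is inactive.
Required activator OxaW is absent, so *lutB* is not transcribed.
So LutB is not produced.
Palatinose is present, so JalG is inactive.
No activator is available at the *dovU* promoter, so *dovU* is not transcribed.
So DovU is not produced.
Co²⁺ is present, so KulH is inactive.
With no repressor bound, *gorF* is transcribed.
So GorF is produced and active.
No repressor is bound and GorF is active, so *quvX* is transcribed.

ON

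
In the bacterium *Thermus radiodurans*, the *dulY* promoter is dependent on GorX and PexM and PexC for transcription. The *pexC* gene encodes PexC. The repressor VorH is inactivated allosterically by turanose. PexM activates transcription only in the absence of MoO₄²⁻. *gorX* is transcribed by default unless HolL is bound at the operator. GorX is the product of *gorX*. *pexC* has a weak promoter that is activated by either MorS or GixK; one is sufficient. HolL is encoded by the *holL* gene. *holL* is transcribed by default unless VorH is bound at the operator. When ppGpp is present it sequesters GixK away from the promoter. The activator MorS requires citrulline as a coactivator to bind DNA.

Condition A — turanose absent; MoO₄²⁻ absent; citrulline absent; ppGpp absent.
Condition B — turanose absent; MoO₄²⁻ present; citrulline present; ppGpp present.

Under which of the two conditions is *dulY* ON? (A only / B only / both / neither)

Condition A:
Turanose is absent, so VorH is active.
With repressor VorH bound, *holL* is not transcribed.
So HolL is not produced.
With no repressor bound, *gorX* is transcribed.
So GorX is produced and active.
MoO₄²⁻ is absent, so PexM is active.
Citrulline is absent, so MorS is inactive.
ppGpp is absent, so GixK is active.
Activator GixK is present, so *pexC* is transcribed.
So PexC is produced and active.
No repressor is bound and GorX and PexM and PexC are active, so *dulY* is transcribed.
→ *dulY* is ON in A.
Condition B:
Turanose is absent, so VorH is active.
With repressor VorH bound, *holL* is not transcribed.
So HolL is not produced.
With no repressor bound, *gorX* is transcribed.
So GorX is produced and active.
MoO₄²⁻ is present, so PexM is inactive.
Citrulline is present, so MorS is active.
ppGpp is present, so GixK is inactive.
Activator MorS is present, so *pexC* is transcribed.
So PexC is produced and active.
Required activator PexM is absent, so *dulY* is not transcribed.
→ *dulY* is OFF in B.

A only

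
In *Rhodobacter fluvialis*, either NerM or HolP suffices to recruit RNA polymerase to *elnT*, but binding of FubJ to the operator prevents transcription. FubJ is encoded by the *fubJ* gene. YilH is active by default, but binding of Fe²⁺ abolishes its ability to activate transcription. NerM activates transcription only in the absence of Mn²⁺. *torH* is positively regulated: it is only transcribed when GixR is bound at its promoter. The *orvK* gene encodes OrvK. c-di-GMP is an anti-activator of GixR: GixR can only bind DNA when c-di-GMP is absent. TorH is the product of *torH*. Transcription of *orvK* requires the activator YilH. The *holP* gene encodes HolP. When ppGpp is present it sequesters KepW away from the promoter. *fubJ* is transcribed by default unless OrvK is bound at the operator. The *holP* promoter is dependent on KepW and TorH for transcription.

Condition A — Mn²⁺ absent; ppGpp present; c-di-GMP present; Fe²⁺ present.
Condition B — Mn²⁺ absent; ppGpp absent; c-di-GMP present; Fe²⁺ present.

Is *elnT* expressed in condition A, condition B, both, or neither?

neither

Condition A:
Mn²⁺ is absent, so NerM is active.
ppGpp is present, so KepW is inactive.
c-di-GMP is present, so GixR is inactive.
Required activator GixR is absent, so *torH* is not transcribed.
So TorH is not produced.
Required activator KepW is absent, so *holP* is not transcribed.
So HolP is not produced.
Fe²⁺ is present, so YilH is inactive.
Required activator YilH is absent, so *orvK* is not transcribed.
So OrvK is not produced.
With no repressor bound, *fubJ* is transcribed.
So FubJ is produced and active.
With repressor FubJ bound, *elnT* is not transcribed.
→ *elnT* is OFF in A.
Condition B:
Mn²⁺ is absent, so NerM is active.
ppGpp is absent, so KepW is active.
c-di-GMP is present, so GixR is inactive.
Required activator GixR is absent, so *torH* is not transcribed.
So TorH is not produced.
Required activator TorH is absent, so *holP* is not transcribed.
So HolP is not produced.
Fe²⁺ is present, so YilH is inactive.
Required activator YilH is absent, so *orvK* is not transcribed.
So OrvK is not produced.
With no repressor bound, *fubJ* is transcribed.
So FubJ is produced and active.
With repressor FubJ bound, *elnT* is not transcribed.
→ *elnT* is OFF in B.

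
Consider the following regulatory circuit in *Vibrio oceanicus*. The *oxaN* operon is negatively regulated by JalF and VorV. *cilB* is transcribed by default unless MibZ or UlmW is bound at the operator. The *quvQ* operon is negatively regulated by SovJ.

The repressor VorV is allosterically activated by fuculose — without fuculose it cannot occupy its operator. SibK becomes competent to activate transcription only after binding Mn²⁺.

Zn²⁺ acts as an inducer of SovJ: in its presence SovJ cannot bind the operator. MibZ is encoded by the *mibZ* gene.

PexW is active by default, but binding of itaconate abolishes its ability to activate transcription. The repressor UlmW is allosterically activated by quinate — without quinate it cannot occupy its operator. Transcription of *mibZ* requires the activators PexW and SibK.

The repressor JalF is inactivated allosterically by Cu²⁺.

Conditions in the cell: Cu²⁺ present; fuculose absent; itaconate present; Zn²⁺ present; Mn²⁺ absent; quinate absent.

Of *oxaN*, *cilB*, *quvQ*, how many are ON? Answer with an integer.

Cu²⁺ is present, so JalF is inactive.
Fuculose is absent, so VorV is inactive.
With no repressor bound, *oxaN* is transcribed.
→ *oxaN* is ON.
Itaconate is present, so PexW is inactive.
Mn²⁺ is absent, so SibK is inactive.
Required activator PexW is absent, so *mibZ* is not transcribed.
So MibZ is not produced.
Quinate is absent, so UlmW is inactive.
With no repressor bound, *cilB* is transcribed.
→ *cilB* is ON.
Zn²⁺ is present, so SovJ is inactive.
With no repressor bound, *quvQ* is transcribed.
→ *quvQ* is ON.
3 of the 3 genes are transcribed.

3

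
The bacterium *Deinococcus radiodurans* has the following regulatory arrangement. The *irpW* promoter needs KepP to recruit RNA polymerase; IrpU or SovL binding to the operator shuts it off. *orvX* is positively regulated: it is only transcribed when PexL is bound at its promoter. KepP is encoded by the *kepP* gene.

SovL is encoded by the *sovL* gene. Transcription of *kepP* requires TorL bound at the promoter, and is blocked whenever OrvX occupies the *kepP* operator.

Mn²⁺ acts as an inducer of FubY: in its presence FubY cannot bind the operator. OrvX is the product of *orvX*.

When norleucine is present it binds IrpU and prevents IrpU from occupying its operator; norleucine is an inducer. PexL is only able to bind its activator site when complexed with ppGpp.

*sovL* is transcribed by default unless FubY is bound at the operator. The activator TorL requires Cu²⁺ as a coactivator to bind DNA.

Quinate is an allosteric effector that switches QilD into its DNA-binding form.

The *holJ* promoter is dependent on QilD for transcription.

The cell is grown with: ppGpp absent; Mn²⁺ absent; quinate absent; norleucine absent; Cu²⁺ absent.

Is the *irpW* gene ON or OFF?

OFF

Norleucine is absent, so IrpU is active.
Mn²⁺ is absent, so FubY is active.
With repressor FubY bound, *sovL* is not transcribed.
So SovL is not produced.
Cu²⁺ is absent, so TorL is inactive.
ppGpp is absent, so PexL is inactive.
Required activator PexL is absent, so *orvX* is not transcribed.
So OrvX is not produced.
Required activator TorL is absent, so *kepP* is not transcribed.
So KepP is not produced.
With repressor IrpU bound, *irpW* is not transcribed.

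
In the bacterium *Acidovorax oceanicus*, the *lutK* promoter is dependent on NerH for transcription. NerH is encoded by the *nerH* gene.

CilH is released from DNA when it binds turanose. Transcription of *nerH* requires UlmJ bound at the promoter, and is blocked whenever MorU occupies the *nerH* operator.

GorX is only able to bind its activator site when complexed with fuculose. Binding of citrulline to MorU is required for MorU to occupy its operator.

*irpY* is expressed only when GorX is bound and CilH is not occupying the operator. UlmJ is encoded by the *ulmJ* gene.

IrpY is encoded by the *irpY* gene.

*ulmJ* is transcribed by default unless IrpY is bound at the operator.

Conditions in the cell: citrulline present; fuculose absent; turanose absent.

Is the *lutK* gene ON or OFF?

Fuculose is absent, so GorX is inactive.
Turanose is absent, so CilH is active.
With repressor CilH bound, *irpY* is not transcribed.
So IrpY is not produced.
With no repressor bound, *ulmJ* is transcribed.
So UlmJ is produced and active.
Citrulline is present, so MorU is active.
With repressor MorU bound, *nerH* is not transcribed.
So NerH is not produced.
Required activator NerH is absent, so *lutK* is not transcribed.

OFF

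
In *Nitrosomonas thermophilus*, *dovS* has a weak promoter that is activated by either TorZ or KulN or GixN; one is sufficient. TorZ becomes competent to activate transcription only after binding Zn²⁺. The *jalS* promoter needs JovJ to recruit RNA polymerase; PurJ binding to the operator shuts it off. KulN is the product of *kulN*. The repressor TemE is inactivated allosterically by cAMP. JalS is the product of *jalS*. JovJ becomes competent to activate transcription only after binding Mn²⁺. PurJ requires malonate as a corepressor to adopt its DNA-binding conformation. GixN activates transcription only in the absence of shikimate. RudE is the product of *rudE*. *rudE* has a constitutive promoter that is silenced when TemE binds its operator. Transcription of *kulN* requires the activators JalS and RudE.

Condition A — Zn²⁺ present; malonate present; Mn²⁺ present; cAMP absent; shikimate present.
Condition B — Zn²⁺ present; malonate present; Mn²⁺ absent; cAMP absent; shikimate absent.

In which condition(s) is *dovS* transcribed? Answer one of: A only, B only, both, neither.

Condition A:
Zn²⁺ is present, so TorZ is active.
Malonate is present, so PurJ is active.
Mn²⁺ is present, so JovJ is active.
With repressor PurJ bound, *jalS* is not transcribed.
So JalS is not produced.
cAMP is absent, so TemE is active.
With repressor TemE bound, *rudE* is not transcribed.
So RudE is not produced.
Required activator JalS is absent, so *kulN* is not transcribed.
So KulN is not produced.
Shikimate is present, so GixN is inactive.
Activator TorZ is present, so *dovS* is transcribed.
→ *dovS* is ON in A.
Condition B:
Zn²⁺ is present, so TorZ is active.
Malonate is present, so PurJ is active.
Mn²⁺ is absent, so JovJ is inactive.
With repressor PurJ bound, *jalS* is not transcribed.
So JalS is not produced.
cAMP is absent, so TemE is active.
With repressor TemE bound, *rudE* is not transcribed.
So RudE is not produced.
Required activator JalS is absent, so *kulN* is not transcribed.
So KulN is not produced.
Shikimate is absent, so GixN is active.
Activator TorZ is present, so *dovS* is transcribed.
→ *dovS* is ON in B.

both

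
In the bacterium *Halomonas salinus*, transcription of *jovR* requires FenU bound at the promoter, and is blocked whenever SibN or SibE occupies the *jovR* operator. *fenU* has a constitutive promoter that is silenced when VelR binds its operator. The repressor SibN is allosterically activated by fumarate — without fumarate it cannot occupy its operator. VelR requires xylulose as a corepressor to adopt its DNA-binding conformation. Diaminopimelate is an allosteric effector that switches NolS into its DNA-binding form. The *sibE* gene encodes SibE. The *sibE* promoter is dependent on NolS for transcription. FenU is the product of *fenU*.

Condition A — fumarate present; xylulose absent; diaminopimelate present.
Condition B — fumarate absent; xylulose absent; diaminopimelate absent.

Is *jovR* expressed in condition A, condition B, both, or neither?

B only

Condition A:
Fumarate is present, so SibN is active.
Xylulose is absent, so VelR is inactive.
With no repressor bound, *fenU* is transcribed.
So FenU is produced and active.
Diaminopimelate is present, so NolS is active.
No repressor is bound and NolS is active, so *sibE* is transcribed.
So SibE is produced and active.
With repressor SibN bound, *jovR* is not transcribed.
→ *jovR* is OFF in A.
Condition B:
Fumarate is absent, so SibN is inactive.
Xylulose is absent, so VelR is inactive.
With no repressor bound, *fenU* is transcribed.
So FenU is produced and active.
Diaminopimelate is absent, so NolS is inactive.
Required activator NolS is absent, so *sibE* is not transcribed.
So SibE is not produced.
No repressor is bound and FenU is active, so *jovR* is transcribed.
→ *jovR* is ON in B.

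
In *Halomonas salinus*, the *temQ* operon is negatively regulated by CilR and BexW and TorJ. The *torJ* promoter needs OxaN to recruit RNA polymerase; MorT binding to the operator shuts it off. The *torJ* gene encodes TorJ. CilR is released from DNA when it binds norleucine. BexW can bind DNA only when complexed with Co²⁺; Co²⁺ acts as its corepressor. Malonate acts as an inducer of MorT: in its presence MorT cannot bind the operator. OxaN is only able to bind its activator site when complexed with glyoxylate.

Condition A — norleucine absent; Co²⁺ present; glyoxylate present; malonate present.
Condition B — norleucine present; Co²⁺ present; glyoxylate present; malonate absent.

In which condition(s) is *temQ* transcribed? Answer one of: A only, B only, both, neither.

neither

Condition A:
Norleucine is absent, so CilR is active.
Co²⁺ is present, so BexW is active.
Glyoxylate is present, so OxaN is active.
Malonate is present, so MorT is inactive.
No repressor is bound and OxaN is active, so *torJ* is transcribed.
So TorJ is produced and active.
With repressor CilR bound, *temQ* is not transcribed.
→ *temQ* is OFF in A.
Condition B:
Norleucine is present, so CilR is inactive.
Co²⁺ is present, so BexW is active.
Glyoxylate is present, so OxaN is active.
Malonate is absent, so MorT is active.
With repressor MorT bound, *torJ* is not transcribed.
So TorJ is not produced.
With repressor BexW bound, *temQ* is not transcribed.
→ *temQ* is OFF in B.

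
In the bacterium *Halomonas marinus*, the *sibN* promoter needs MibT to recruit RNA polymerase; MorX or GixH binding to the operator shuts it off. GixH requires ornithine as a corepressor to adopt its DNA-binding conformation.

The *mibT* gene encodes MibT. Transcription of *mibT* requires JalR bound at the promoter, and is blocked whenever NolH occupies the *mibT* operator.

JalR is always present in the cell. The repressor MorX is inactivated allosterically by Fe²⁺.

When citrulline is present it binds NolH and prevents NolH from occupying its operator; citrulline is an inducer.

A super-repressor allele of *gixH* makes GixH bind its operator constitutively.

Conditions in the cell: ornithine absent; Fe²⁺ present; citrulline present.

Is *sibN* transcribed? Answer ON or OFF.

Fe²⁺ is present, so MorX is inactive.
GixH is constitutively active in this strain.
Citrulline is present, so NolH is inactive.
JalR is produced constitutively and is active.
No repressor is bound and JalR is active, so *mibT* is transcribed.
So MibT is produced and active.
With repressor GixH bound, *sibN* is not transcribed.

OFF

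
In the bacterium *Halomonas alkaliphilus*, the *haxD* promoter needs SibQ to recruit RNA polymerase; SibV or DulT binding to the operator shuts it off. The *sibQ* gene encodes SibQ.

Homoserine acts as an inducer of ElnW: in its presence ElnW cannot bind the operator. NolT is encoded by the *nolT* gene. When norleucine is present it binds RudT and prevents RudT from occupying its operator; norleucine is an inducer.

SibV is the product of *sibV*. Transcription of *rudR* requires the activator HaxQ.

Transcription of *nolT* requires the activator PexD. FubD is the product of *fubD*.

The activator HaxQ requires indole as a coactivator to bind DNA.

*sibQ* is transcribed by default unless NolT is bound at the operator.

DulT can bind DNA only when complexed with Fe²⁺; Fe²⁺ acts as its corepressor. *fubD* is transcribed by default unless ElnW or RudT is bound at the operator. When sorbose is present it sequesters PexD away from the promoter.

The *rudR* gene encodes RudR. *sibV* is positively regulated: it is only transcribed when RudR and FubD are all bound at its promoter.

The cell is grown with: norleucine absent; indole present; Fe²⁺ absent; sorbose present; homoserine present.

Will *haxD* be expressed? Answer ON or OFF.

ON

Sorbose is present, so PexD is inactive.
Required activator PexD is absent, so *nolT* is not transcribed.
So NolT is not produced.
With no repressor bound, *sibQ* is transcribed.
So SibQ is produced and active.
Indole is present, so HaxQ is active.
No repressor is bound and HaxQ is active, so *rudR* is transcribed.
So RudR is produced and active.
Homoserine is present, so ElnW is inactive.
Norleucine is absent, so RudT is active.
With repressor RudT bound, *fubD* is not transcribed.
So FubD is not produced.
Required activator FubD is absent, so *sibV* is not transcribed.
So SibV is not produced.
Fe²⁺ is absent, so DulT is inactive.
No repressor is bound and SibQ is active, so *haxD* is transcribed.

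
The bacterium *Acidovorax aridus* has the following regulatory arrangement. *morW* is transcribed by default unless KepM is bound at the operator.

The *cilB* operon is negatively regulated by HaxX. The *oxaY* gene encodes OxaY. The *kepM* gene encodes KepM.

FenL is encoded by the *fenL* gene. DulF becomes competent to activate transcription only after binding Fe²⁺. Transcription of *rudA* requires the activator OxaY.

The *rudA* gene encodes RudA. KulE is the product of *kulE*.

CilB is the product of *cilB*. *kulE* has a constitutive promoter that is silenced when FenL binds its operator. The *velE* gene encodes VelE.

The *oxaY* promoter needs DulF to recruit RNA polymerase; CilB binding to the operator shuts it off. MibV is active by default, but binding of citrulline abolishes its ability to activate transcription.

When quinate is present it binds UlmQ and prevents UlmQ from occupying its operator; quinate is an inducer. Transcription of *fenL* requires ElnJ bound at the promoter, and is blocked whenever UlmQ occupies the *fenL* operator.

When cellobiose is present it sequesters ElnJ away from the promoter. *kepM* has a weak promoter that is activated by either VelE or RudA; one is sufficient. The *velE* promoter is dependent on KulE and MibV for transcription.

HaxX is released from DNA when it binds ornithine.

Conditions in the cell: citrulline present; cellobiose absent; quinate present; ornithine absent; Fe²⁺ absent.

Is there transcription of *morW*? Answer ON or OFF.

Cellobiose is absent, so ElnJ is active.
Quinate is present, so UlmQ is inactive.
No repressor is bound and ElnJ is active, so *fenL* is transcribed.
So FenL is produced and active.
With repressor FenL bound, *kulE* is not transcribed.
So KulE is not produced.
Citrulline is present, so MibV is inactive.
Required activator KulE is absent, so *velE* is not transcribed.
So VelE is not produced.
Fe²⁺ is absent, so DulF is inactive.
Ornithine is absent, so HaxX is active.
With repressor HaxX bound, *cilB* is not transcribed.
So CilB is not produced.
Required activator DulF is absent, so *oxaY* is not transcribed.
So OxaY is not produced.
Required activator OxaY is absent, so *rudA* is not transcribed.
So RudA is not produced.
No activator is available at the *kepM* promoter, so *kepM* is not transcribed.
So KepM is not produced.
With no repressor bound, *morW* is transcribed.

ON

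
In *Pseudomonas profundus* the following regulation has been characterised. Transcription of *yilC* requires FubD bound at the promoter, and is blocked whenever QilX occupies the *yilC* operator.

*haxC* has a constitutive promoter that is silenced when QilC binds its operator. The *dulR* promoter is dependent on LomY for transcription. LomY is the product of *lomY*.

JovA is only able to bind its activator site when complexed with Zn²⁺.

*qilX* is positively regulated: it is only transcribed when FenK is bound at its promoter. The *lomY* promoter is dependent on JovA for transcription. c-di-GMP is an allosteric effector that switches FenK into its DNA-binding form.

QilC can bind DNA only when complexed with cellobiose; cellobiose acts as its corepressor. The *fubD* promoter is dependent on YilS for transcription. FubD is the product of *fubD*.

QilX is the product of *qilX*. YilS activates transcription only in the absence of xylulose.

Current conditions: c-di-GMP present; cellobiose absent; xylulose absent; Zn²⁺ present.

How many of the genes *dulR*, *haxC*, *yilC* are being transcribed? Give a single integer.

2

Zn²⁺ is present, so JovA is active.
No repressor is bound and JovA is active, so *lomY* is transcribed.
So LomY is produced and active.
No repressor is bound and LomY is active, so *dulR* is transcribed.
→ *dulR* is ON.
Cellobiose is absent, so QilC is inactive.
With no repressor bound, *haxC* is transcribed.
→ *haxC* is ON.
c-di-GMP is present, so FenK is active.
No repressor is bound and FenK is active, so *qilX* is transcribed.
So QilX is produced and active.
Xylulose is absent, so YilS is active.
No repressor is bound and YilS is active, so *fubD* is transcribed.
So FubD is produced and active.
With repressor QilX bound, *yilC* is not transcribed.
→ *yilC* is OFF.
2 of the 3 genes are transcribed.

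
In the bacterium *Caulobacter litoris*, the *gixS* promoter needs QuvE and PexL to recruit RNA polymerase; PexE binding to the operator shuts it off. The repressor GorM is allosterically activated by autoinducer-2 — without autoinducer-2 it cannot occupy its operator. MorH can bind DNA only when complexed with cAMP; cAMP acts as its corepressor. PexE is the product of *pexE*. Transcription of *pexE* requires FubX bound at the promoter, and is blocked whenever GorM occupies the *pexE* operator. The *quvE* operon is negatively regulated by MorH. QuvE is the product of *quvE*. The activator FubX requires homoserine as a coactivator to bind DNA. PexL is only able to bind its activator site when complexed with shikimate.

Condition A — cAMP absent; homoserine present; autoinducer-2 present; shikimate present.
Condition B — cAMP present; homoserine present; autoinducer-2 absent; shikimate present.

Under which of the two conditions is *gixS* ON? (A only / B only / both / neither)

A only

Condition A:
cAMP is absent, so MorH is inactive.
With no repressor bound, *quvE* is transcribed.
So QuvE is produced and active.
Homoserine is present, so FubX is active.
Autoinducer-2 is present, so GorM is active.
With repressor GorM bound, *pexE* is not transcribed.
So PexE is not produced.
Shikimate is present, so PexL is active.
No repressor is bound and QuvE and PexL are active, so *gixS* is transcribed.
→ *gixS* is ON in A.
Condition B:
cAMP is present, so MorH is active.
With repressor MorH bound, *quvE* is not transcribed.
So QuvE is not produced.
Homoserine is present, so FubX is active.
Autoinducer-2 is absent, so GorM is inactive.
No repressor is bound and FubX is active, so *pexE* is transcribed.
So PexE is produced and active.
Shikimate is present, so PexL is active.
With repressor PexE bound, *gixS* is not transcribed.
→ *gixS* is OFF in B.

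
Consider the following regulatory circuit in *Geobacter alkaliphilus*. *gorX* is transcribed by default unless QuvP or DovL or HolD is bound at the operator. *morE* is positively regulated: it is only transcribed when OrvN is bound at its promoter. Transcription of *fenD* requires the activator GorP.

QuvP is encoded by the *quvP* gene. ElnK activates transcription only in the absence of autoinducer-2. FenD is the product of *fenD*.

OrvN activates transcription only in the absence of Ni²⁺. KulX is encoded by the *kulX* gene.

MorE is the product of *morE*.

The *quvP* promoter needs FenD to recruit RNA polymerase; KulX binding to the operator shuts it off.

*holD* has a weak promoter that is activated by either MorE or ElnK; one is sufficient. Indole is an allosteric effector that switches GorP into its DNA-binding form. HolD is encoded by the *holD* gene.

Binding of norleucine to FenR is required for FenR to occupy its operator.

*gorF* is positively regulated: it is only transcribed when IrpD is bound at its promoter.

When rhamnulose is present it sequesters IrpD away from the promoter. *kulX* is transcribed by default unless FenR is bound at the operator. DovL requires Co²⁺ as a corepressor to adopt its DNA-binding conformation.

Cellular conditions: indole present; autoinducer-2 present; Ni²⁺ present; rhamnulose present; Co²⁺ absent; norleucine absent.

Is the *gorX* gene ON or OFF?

Norleucine is absent, so FenR is inactive.
With no repressor bound, *kulX* is transcribed.
So KulX is produced and active.
Indole is present, so GorP is active.
No repressor is bound and GorP is active, so *fenD* is transcribed.
So FenD is produced and active.
With repressor KulX bound, *quvP* is not transcribed.
So QuvP is not produced.
Co²⁺ is absent, so DovL is inactive.
Ni²⁺ is present, so OrvN is inactive.
Required activator OrvN is absent, so *morE* is not transcribed.
So MorE is not produced.
Autoinducer-2 is present, so ElnK is inactive.
No activator is available at the *holD* promoter, so *holD* is not transcribed.
So HolD is not produced.
With no repressor bound, *gorX* is transcribed.

ON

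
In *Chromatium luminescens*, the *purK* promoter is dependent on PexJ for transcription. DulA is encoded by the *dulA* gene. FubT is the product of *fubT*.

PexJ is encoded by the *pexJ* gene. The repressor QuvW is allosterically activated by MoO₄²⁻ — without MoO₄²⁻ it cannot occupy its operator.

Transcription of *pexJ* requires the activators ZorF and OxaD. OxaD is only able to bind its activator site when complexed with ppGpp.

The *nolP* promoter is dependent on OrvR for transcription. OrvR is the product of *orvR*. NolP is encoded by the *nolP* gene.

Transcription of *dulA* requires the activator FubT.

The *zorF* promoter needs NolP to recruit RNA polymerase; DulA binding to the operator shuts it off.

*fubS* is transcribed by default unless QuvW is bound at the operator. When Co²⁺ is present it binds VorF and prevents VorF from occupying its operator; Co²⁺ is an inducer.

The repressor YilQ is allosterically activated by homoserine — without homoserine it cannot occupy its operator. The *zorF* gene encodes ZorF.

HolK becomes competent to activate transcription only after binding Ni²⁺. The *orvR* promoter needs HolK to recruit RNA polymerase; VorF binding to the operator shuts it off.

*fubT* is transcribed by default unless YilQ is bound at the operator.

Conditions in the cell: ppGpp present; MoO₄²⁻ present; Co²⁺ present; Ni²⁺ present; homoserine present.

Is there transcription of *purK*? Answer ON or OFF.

ON

Homoserine is present, so YilQ is active.
With repressor YilQ bound, *fubT* is not transcribed.
So FubT is not produced.
Required activator FubT is absent, so *dulA* is not transcribed.
So DulA is not produced.
Co²⁺ is present, so VorF is inactive.
Ni²⁺ is present, so HolK is active.
No repressor is bound and HolK is active, so *orvR* is transcribed.
So OrvR is produced and active.
No repressor is bound and OrvR is active, so *nolP* is transcribed.
So NolP is produced and active.
No repressor is bound and NolP is active, so *zorF* is transcribed.
So ZorF is produced and active.
ppGpp is present, so OxaD is active.
No repressor is bound and ZorF and OxaD are active, so *pexJ* is transcribed.
So PexJ is produced and active.
No repressor is bound and PexJ is active, so *purK* is transcribed.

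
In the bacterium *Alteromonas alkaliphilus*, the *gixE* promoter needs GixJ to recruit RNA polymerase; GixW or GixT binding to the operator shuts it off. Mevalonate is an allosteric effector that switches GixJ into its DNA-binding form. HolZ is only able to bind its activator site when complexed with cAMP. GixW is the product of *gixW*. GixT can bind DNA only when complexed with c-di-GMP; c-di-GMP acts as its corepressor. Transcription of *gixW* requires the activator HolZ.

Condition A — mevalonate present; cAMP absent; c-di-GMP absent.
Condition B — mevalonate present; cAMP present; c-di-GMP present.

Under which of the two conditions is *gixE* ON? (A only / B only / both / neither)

Condition A:
Mevalonate is present, so GixJ is active.
cAMP is absent, so HolZ is inactive.
Required activator HolZ is absent, so *gixW* is not transcribed.
So GixW is not produced.
c-di-GMP is absent, so GixT is inactive.
No repressor is bound and GixJ is active, so *gixE* is transcribed.
→ *gixE* is ON in A.
Condition B:
Mevalonate is present, so GixJ is active.
cAMP is present, so HolZ is active.
No repressor is bound and HolZ is active, so *gixW* is transcribed.
So GixW is produced and active.
c-di-GMP is present, so GixT is active.
With repressor GixW bound, *gixE* is not transcribed.
→ *gixE* is OFF in B.

A only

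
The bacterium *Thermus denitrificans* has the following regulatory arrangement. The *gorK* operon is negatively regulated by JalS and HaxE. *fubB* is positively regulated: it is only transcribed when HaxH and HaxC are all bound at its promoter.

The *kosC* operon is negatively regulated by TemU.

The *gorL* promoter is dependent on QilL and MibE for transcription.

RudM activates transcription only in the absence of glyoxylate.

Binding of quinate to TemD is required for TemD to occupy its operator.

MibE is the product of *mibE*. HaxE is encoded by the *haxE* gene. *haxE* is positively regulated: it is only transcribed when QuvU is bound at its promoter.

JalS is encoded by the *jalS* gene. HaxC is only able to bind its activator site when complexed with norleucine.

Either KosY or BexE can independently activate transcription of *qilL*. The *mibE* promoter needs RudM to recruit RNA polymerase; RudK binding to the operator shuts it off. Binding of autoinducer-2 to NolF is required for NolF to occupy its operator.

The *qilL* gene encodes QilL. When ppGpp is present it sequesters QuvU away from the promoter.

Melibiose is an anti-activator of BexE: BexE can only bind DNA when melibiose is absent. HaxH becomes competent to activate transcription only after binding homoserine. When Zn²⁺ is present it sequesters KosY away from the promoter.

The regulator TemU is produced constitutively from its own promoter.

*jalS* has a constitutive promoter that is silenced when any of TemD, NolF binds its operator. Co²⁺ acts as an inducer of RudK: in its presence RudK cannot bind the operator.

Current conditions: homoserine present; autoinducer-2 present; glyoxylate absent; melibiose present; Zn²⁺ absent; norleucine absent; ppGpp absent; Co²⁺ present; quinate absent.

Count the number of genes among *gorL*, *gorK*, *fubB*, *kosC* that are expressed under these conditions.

Zn²⁺ is absent, so KosY is active.
Melibiose is present, so BexE is inactive.
Activator KosY is present, so *qilL* is transcribed.
So QilL is produced and active.
Glyoxylate is absent, so RudM is active.
Co²⁺ is present, so RudK is inactive.
No repressor is bound and RudM is active, so *mibE* is transcribed.
So MibE is produced and active.
No repressor is bound and QilL and MibE are active, so *gorL* is transcribed.
→ *gorL* is ON.
Quinate is absent, so TemD is inactive.
Autoinducer-2 is present, so NolF is active.
With repressor NolF bound, *jalS* is not transcribed.
So JalS is not produced.
ppGpp is absent, so QuvU is active.
No repressor is bound and QuvU is active, so *haxE* is transcribed.
So HaxE is produced and active.
With repressor HaxE bound, *gorK* is not transcribed.
→ *gorK* is OFF.
Homoserine is present, so HaxH is active.
Norleucine is absent, so HaxC is inactive.
Required activator HaxC is absent, so *fubB* is not transcribed.
→ *fubB* is OFF.
TemU is produced constitutively and is active.
With repressor TemU bound, *kosC* is not transcribed.
→ *kosC* is OFF.
1 of the 4 genes is transcribed.

1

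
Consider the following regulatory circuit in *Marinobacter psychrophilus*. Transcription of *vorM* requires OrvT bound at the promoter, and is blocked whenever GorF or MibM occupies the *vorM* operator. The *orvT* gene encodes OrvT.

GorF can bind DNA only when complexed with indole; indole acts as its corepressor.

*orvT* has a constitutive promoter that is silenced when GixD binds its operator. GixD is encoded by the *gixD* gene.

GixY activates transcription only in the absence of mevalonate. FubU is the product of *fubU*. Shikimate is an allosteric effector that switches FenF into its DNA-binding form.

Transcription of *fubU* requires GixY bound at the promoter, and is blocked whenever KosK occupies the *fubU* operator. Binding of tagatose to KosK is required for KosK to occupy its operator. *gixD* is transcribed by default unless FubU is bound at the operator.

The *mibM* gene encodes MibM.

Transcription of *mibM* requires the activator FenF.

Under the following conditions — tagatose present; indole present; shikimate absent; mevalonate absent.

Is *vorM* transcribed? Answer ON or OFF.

Indole is present, so GorF is active.
Mevalonate is absent, so GixY is active.
Tagatose is present, so KosK is active.
With repressor KosK bound, *fubU* is not transcribed.
So FubU is not produced.
With no repressor bound, *gixD* is transcribed.
So GixD is produced and active.
With repressor GixD bound, *orvT* is not transcribed.
So OrvT is not produced.
Shikimate is absent, so FenF is inactive.
Required activator FenF is absent, so *mibM* is not transcribed.
So MibM is not produced.
With repressor GorF bound, *vorM* is not transcribed.

OFF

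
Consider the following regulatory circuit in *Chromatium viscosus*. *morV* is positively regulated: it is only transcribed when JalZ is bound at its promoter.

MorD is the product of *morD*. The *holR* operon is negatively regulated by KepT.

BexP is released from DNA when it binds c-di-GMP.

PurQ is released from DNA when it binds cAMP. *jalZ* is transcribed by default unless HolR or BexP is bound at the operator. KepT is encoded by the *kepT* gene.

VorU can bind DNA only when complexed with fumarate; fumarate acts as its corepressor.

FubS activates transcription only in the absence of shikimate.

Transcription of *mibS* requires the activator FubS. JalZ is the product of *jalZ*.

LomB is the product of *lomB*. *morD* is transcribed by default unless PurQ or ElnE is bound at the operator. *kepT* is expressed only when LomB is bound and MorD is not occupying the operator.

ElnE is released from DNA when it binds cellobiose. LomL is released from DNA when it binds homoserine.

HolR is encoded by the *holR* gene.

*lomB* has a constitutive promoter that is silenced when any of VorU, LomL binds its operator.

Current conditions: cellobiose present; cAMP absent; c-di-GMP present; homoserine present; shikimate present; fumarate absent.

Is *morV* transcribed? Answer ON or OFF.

cAMP is absent, so PurQ is active.
Cellobiose is present, so ElnE is inactive.
With repressor PurQ bound, *morD* is not transcribed.
So MorD is not produced.
Fumarate is absent, so VorU is inactive.
Homoserine is present, so LomL is inactive.
With no repressor bound, *lomB* is transcribed.
So LomB is produced and active.
No repressor is bound and LomB is active, so *kepT* is transcribed.
So KepT is produced and active.
With repressor KepT bound, *holR* is not transcribed.
So HolR is not produced.
c-di-GMP is present, so BexP is inactive.
With no repressor bound, *jalZ* is transcribed.
So JalZ is produced and active.
No repressor is bound and JalZ is active, so *morV* is transcribed.

ON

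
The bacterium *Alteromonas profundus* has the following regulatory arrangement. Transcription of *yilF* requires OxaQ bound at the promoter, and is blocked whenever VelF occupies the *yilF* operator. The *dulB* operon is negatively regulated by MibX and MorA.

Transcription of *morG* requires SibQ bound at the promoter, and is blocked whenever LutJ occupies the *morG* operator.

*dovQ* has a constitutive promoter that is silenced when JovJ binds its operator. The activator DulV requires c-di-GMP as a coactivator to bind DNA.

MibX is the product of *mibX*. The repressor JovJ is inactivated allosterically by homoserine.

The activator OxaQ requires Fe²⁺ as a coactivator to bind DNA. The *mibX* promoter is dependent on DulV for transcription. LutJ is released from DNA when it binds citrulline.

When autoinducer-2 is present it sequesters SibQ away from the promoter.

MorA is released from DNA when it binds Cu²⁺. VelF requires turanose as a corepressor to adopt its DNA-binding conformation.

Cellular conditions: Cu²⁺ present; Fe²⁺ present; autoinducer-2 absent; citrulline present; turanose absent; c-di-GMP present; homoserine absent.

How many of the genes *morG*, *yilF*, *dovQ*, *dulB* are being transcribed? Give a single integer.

Citrulline is present, so LutJ is inactive.
Autoinducer-2 is absent, so SibQ is active.
No repressor is bound and SibQ is active, so *morG* is transcribed.
→ *morG* is ON.
Fe²⁺ is present, so OxaQ is active.
Turanose is absent, so VelF is inactive.
No repressor is bound and OxaQ is active, so *yilF* is transcribed.
→ *yilF* is ON.
Homoserine is absent, so JovJ is active.
With repressor JovJ bound, *dovQ* is not transcribed.
→ *dovQ* is OFF.
c-di-GMP is present, so DulV is active.
No repressor is bound and DulV is active, so *mibX* is transcribed.
So MibX is produced and active.
Cu²⁺ is present, so MorA is inactive.
With repressor MibX bound, *dulB* is not transcribed.
→ *dulB* is OFF.
2 of the 4 genes are transcribed.

2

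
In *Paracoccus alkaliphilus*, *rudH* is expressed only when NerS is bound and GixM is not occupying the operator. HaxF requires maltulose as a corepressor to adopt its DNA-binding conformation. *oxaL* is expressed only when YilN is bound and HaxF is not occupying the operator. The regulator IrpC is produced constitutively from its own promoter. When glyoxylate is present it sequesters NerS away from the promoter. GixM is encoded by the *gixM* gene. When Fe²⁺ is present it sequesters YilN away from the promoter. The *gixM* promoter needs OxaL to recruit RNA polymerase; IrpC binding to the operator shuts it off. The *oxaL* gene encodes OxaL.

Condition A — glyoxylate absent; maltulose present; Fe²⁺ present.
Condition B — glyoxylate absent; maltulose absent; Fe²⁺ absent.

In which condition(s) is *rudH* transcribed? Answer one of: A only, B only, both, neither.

Condition A:
Glyoxylate is absent, so NerS is active.
IrpC is produced constitutively and is active.
Maltulose is present, so HaxF is active.
Fe²⁺ is present, so YilN is inactive.
With repressor HaxF bound, *oxaL* is not transcribed.
So OxaL is not produced.
With repressor IrpC bound, *gixM* is not transcribed.
So GixM is not produced.
No repressor is bound and NerS is active, so *rudH* is transcribed.
→ *rudH* is ON in A.
Condition B:
Glyoxylate is absent, so NerS is active.
IrpC is produced constitutively and is active.
Maltulose is absent, so HaxF is inactive.
Fe²⁺ is absent, so YilN is active.
No repressor is bound and YilN is active, so *oxaL* is transcribed.
So OxaL is produced and active.
With repressor IrpC bound, *gixM* is not transcribed.
So GixM is not produced.
No repressor is bound and NerS is active, so *rudH* is transcribed.
→ *rudH* is ON in B.

both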